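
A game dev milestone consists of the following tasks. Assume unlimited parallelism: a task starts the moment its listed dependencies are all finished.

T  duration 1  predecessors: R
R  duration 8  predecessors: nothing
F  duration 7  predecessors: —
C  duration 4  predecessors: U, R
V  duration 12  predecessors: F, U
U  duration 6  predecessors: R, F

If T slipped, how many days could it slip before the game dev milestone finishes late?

17

Critical path: R→U→V = 8+6+12 = 26, so the finish is 26 days.
Longest path through T: 9 days (earliest finish 9, latest finish 26).
Slack of T = 25 − 8 = 17 days.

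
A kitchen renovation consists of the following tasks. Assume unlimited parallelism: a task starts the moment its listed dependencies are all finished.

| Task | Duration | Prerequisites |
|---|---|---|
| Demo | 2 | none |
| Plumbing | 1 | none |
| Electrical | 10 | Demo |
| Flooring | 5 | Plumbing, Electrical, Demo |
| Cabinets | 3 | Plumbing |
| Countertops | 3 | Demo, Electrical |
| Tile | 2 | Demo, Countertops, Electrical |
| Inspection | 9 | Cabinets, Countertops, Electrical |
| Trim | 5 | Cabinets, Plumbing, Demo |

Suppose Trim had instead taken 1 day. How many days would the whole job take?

24

Critical path before the change: Demo→Electrical→Countertops→Inspection = 2+10+3+9 = 24 giving 24 days.
Trim has 15 days of float (longest path through it is 9).
No other chain overtakes it, so the finish is 24 days.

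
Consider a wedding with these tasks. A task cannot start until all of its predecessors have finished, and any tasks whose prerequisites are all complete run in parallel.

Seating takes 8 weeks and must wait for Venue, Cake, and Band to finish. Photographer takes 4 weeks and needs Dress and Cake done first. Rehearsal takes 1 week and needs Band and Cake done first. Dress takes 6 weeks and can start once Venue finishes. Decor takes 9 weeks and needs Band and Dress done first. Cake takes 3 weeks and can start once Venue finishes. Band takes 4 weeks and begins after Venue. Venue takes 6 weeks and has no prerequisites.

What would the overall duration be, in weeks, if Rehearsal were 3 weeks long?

21

As given, the longest chain is Venue→Dress→Decor = 6+6+9 = 21, so the finish is 21 weeks.
Rehearsal has 10 weeks of float (longest path through it is 11).
No other chain overtakes it, so the finish is 21 weeks.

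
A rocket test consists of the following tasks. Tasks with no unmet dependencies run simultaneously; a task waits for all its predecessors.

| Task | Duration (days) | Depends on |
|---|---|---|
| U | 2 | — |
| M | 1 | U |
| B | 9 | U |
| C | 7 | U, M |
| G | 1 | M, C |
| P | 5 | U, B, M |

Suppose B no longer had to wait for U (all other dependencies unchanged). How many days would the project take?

14

With the dependency in place, U→B→P = 2+9+5 = 16 sets the finish at 16 days.
Without U→B, B's earliest start moves from 2 to 0.
The longest chain is now B→P = 9+5 = 14, so the project takes 14 days.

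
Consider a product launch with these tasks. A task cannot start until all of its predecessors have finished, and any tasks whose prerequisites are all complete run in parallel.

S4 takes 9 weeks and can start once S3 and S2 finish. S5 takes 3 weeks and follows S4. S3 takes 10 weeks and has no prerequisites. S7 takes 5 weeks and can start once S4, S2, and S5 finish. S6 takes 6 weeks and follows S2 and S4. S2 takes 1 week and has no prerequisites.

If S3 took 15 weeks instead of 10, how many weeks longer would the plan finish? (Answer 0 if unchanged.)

5

Baseline: S3→S4→S5→S7 = 10+9+3+5 = 27 → 27 weeks.
S3 lies on that path, so at 15 weeks the path becomes 32 weeks.
That remains the longest chain; total 32 weeks.
Change in finish: 32 − 27 = +5 weeks.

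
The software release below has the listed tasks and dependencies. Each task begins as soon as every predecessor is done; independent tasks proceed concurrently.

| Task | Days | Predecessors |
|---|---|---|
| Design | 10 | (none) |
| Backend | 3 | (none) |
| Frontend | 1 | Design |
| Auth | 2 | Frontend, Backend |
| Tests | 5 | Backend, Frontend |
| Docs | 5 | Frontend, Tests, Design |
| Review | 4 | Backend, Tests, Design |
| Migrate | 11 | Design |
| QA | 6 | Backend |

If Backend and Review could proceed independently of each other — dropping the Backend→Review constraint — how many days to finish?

21

Original critical path: Design→Frontend→Tests→Docs = 10+1+5+5 = 21 ⇒ 21 days.
Dropping Backend→Review doesn't change Review's earliest start (16); another predecessor still binds.
The longest chain is now Design→Frontend→Tests→Docs = 10+1+5+5 = 21, so the schedule takes 21 days.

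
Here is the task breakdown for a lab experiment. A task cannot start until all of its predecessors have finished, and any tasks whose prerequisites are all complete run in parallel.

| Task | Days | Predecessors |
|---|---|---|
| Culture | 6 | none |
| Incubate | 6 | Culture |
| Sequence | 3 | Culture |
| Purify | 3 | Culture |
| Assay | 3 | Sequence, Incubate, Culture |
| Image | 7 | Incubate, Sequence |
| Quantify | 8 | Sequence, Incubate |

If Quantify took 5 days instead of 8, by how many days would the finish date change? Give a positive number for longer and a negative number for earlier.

-1

Critical path before the change: Culture→Incubate→Quantify = 6+6+8 = 20 giving 20 days.
Quantify lies on that path, so at 5 days the path becomes 17 days.
The binding chain switches to Culture→Incubate→Image = 6+6+7 = 19; finish 19 days.
Change in finish: 19 − 20 = -1 days.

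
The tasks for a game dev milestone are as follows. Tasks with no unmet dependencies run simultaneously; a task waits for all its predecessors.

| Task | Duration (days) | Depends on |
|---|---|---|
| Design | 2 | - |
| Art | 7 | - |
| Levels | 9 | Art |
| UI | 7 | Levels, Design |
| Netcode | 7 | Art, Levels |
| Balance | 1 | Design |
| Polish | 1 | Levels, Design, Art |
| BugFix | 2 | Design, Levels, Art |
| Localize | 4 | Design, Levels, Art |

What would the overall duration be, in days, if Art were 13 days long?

The binding path is Art→Levels→UI = 7+9+7 = 23; finish at 23 days.
Art lies on that path, so at 13 days the path becomes 29 days.
The critical path is still Art→Levels→UI; finish is now 29 days.

29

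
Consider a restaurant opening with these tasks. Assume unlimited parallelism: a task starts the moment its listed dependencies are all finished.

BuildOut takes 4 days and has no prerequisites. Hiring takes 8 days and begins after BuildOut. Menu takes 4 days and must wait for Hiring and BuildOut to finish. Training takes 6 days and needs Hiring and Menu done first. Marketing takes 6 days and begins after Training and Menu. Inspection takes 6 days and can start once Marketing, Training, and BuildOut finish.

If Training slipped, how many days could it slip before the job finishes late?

0

BuildOut→Hiring→Menu→Training→Marketing→Inspection = 4+8+4+6+6+6 = 34 sets the makespan at 34 days.
The longest chain containing Training totals 34 days.
Float = 34 − 34 = 0.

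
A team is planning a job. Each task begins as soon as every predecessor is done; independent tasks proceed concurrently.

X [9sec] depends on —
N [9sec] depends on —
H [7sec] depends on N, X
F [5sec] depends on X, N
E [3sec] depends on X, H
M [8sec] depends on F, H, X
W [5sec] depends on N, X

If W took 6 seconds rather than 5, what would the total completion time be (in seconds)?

24

As given, the longest chain is X→H→M = 9+7+8 = 24, so the finish is 24 seconds.
The longest path through W is only 14 seconds, so W has float 10.
The critical path is still X→H→M; finish is now 24 seconds.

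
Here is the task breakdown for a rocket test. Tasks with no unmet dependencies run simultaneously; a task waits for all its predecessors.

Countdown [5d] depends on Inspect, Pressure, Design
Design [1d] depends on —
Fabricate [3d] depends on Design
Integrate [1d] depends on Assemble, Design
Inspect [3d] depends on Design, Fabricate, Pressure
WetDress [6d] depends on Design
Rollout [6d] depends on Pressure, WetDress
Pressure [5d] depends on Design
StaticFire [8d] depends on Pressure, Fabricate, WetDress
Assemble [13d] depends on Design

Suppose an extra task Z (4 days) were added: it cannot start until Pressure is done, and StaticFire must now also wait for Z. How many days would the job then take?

18

Originally the job takes 15 days.
With Z inserted, StaticFire now waits for max(Pressure, Fabricate, WetDress, Z).
New critical path: Design→Pressure→Z→StaticFire = 1+5+4+8 = 18 ⇒ 18 days.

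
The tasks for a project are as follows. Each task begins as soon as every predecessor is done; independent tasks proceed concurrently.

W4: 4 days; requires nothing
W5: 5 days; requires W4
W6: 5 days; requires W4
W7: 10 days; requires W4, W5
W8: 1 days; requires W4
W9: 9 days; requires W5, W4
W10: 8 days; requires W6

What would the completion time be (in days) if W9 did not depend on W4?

19

With the dependency in place, W4→W5→W7 = 4+5+10 = 19 sets the finish at 19 days.
Dropping W4→W9 doesn't change W9's earliest start (9); another predecessor still binds.
After: W4→W5→W7 = 4+5+10 = 19 → 19 days.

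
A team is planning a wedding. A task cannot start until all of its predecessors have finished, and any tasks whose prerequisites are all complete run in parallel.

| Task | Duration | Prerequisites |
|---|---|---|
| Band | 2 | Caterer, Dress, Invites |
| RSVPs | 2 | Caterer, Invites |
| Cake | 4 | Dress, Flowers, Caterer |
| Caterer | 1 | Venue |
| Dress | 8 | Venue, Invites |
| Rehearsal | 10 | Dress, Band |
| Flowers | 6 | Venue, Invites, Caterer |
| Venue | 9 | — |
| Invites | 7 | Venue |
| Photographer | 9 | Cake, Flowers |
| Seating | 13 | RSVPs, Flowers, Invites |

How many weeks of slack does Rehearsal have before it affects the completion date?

1

Venue→Invites→Dress→Cake→Photographer = 9+7+8+4+9 = 37 sets the makespan at 37 weeks.
Rehearsal finishes as early as 36 and must finish by 37.
Float = 37 − 36 = 1.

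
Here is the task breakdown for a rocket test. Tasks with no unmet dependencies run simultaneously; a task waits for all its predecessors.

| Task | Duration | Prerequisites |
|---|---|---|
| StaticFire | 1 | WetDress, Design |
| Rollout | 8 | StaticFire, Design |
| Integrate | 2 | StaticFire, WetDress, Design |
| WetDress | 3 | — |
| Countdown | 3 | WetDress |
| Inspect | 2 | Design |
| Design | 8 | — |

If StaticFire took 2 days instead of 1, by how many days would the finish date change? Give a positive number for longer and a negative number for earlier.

As given, the longest chain is Design→StaticFire→Rollout = 8+1+8 = 17, so the finish is 17 days.
StaticFire is on the critical path; changing it to 2 makes that path 18 days.
No other chain overtakes it, so the finish is 18 days.
Change in finish: 18 − 17 = +1 days.

1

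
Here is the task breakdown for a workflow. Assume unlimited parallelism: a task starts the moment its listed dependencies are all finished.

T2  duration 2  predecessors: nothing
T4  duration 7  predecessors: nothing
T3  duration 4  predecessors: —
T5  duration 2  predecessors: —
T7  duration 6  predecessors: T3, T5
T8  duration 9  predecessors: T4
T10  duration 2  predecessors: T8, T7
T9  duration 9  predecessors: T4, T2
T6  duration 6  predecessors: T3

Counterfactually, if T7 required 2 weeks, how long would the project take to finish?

Actual critical path: T4→T8→T10 = 7+9+2 = 18 ⇒ 18 weeks.
T7 is off the critical path — its longest chain is 12 weeks, giving 6 of slack.
That remains the longest chain; total 18 weeks.

18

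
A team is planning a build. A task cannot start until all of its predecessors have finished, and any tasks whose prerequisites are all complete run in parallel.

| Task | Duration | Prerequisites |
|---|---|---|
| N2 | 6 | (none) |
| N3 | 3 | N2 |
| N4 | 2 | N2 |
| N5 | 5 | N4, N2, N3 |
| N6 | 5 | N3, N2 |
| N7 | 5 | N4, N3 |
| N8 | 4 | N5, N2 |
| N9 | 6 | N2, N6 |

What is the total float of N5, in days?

The longest chain is N2→N3→N6→N9 = 6+3+5+6 = 20; overall finish 20 days.
The longest chain containing N5 totals 18 days.
Slack of N5 = 11 − 9 = 2 days.

2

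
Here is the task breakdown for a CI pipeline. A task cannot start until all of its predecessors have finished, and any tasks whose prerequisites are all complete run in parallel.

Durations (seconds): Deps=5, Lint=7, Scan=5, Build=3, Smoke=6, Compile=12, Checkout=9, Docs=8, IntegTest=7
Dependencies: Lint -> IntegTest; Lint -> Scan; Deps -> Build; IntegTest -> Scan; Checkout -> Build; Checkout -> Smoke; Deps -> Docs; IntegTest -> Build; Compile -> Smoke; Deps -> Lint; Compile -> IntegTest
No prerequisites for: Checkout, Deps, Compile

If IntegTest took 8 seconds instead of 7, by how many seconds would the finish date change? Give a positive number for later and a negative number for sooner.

Actual critical path: Deps→Lint→IntegTest→Scan = 5+7+7+5 = 24 ⇒ 24 seconds.
IntegTest is on the critical path; changing it to 8 makes that path 25 seconds.
No other chain overtakes it, so the finish is 25 seconds.
Change in finish: 25 − 24 = +1 seconds.

1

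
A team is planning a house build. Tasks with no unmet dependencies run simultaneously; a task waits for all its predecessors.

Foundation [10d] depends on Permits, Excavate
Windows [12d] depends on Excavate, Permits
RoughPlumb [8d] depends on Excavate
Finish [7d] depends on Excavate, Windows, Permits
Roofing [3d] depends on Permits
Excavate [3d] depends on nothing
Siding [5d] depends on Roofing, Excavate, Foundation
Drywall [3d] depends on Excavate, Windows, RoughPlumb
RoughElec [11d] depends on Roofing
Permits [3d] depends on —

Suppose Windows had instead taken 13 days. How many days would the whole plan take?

23

Actual critical path: Permits→Windows→Finish = 3+12+7 = 22 ⇒ 22 days.
Windows is on the critical path; changing it to 13 makes that path 23 days.
That remains the longest chain; total 23 days.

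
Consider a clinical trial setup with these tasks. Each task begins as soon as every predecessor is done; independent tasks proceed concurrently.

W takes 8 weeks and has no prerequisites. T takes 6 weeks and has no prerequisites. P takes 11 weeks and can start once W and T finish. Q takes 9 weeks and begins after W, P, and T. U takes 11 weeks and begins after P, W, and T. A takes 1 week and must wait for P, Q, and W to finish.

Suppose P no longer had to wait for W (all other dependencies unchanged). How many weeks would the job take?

28

Original critical path: W→P→U = 8+11+11 = 30 ⇒ 30 weeks.
Without W→P, P's earliest start moves from 8 to 6.
The longest chain is now T→P→U = 6+11+11 = 28, so the job takes 28 weeks.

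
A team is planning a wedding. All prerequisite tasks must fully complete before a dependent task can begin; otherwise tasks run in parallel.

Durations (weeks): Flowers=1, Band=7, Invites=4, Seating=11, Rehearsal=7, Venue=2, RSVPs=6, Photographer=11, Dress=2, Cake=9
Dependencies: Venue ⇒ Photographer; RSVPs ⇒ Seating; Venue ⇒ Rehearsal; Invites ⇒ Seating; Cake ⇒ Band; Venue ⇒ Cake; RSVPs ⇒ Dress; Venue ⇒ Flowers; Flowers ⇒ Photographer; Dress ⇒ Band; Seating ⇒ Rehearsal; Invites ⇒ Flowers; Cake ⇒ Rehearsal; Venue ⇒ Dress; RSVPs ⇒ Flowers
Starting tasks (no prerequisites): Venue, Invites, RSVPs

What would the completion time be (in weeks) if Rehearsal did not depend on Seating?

Original critical path: RSVPs→Seating→Rehearsal = 6+11+7 = 24 ⇒ 24 weeks.
Without Seating→Rehearsal, Rehearsal's earliest start moves from 17 to 11.
The longest chain is now Venue→Cake→Band = 2+9+7 = 18, so the plan takes 18 weeks.

18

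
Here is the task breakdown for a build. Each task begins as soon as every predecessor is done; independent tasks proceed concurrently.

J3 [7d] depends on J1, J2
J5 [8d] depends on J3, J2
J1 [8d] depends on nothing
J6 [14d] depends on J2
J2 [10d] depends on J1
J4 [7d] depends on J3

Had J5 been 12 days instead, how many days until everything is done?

37

Actual critical path: J1→J2→J3→J5 = 8+10+7+8 = 33 ⇒ 33 days.
Since J5 is critical, the +4 change carries straight to that chain (now 37 days).
No other chain overtakes it, so the finish is 37 days.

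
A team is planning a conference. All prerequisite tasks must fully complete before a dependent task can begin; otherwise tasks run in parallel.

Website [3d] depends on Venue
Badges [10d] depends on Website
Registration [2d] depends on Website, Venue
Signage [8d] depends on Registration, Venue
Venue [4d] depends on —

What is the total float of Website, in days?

0

Critical path: Venue→Website→Registration→Signage = 4+3+2+8 = 17, so the finish is 17 days.
Longest path through Website: 17 days (earliest finish 7, latest finish 7).
Slack of Website = 4 − 4 = 0 days.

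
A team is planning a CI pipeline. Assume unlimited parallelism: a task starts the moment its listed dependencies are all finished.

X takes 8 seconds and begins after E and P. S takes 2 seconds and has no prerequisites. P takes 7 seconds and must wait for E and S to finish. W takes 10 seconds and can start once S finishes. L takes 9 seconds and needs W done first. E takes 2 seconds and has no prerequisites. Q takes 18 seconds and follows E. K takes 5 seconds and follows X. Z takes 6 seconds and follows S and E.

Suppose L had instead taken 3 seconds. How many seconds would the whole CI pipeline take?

22

Baseline: E→P→X→K = 2+7+8+5 = 22 → 22 seconds.
L is off the critical path — its longest chain is 21 seconds, giving 1 of slack.
The critical path is still E→P→X→K; finish is now 22 seconds.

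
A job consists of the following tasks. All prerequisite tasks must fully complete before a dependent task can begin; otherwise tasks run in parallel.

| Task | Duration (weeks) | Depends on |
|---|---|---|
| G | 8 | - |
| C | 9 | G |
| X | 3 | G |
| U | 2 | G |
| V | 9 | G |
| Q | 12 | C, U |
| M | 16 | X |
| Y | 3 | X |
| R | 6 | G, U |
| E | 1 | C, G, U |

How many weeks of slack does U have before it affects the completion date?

G→C→Q = 8+9+12 = 29 sets the makespan at 29 weeks.
U finishes as early as 10 and must finish by 17.
Slack of U = 15 − 8 = 7 weeks.

7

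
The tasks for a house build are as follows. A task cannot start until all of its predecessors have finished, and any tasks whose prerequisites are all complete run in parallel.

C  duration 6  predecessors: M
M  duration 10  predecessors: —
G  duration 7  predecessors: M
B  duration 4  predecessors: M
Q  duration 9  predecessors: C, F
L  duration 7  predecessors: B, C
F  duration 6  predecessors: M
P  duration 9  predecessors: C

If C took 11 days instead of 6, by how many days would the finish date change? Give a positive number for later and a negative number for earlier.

Actual critical path: M→C→P = 10+6+9 = 25 ⇒ 25 days.
Since C is critical, the +5 change carries straight to that chain (now 30 days).
That remains the longest chain; total 30 days.
Change in finish: 30 − 25 = +5 days.

5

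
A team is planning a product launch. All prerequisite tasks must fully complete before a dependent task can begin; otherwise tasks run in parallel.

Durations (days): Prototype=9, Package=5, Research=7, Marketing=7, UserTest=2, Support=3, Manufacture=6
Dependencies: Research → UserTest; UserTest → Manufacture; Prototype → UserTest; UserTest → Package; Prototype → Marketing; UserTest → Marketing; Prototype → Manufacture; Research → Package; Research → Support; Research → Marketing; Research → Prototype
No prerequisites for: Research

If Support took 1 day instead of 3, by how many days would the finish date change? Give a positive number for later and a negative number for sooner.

As given, the longest chain is Research→Prototype→UserTest→Marketing = 7+9+2+7 = 25, so the finish is 25 days.
The longest path through Support is only 10 days, so Support has float 15.
The critical path is still Research→Prototype→UserTest→Marketing; finish is now 25 days.
Change in finish: 25 − 25 = +0 days.

0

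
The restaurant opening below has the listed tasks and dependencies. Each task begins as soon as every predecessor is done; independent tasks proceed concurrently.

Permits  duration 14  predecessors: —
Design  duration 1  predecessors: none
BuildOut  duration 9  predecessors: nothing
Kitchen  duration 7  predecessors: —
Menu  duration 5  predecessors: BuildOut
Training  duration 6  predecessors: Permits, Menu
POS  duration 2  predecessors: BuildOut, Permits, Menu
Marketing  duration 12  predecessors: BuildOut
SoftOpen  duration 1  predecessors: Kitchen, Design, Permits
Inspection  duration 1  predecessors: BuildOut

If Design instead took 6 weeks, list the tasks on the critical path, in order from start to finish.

Actual critical path: BuildOut→Marketing = 9+12 = 21 ⇒ 21 weeks.
Design has 19 weeks of float (longest path through it is 2).
The critical path is still BuildOut→Marketing; finish is now 21 weeks.

BuildOut, Marketing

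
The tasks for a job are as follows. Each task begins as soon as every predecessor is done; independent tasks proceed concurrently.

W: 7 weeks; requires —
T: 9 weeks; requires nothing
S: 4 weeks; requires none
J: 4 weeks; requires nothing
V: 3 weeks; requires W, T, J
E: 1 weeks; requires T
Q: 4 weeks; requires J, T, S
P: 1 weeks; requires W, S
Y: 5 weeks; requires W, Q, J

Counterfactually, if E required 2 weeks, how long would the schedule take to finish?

Actual critical path: T→Q→Y = 9+4+5 = 18 ⇒ 18 weeks.
The longest path through E is only 10 weeks, so E has float 8.
The critical path is still T→Q→Y; finish is now 18 weeks.

18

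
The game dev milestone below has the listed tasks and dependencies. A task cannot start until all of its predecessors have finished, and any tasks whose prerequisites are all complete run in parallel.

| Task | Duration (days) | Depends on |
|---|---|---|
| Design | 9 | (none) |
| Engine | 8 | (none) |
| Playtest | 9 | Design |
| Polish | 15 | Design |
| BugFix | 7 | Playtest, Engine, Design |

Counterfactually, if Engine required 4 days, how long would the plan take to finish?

As given, the longest chain is Design→Playtest→BugFix = 9+9+7 = 25, so the finish is 25 days.
Engine has 10 days of float (longest path through it is 15).
That remains the longest chain; total 25 days.

25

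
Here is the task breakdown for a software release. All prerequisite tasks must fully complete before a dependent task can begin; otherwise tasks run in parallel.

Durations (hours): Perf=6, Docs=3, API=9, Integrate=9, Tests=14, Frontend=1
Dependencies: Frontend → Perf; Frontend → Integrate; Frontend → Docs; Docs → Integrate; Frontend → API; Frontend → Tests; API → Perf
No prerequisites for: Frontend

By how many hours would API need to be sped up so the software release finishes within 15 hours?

Current finish: 16 hours; target: 15.
API is on every critical path, so each hour cut from API cuts the finish by one (this holds down to a finish of 15).
Need 16 − 15 = 1 hour off API → API becomes 8 hours, finish becomes 15.

1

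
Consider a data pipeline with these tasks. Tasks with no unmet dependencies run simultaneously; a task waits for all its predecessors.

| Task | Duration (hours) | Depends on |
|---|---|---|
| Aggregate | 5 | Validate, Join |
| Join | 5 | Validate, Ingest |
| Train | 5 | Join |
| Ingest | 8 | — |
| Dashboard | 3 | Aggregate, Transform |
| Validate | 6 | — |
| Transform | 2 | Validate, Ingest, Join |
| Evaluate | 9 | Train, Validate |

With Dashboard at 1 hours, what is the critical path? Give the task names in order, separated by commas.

Ingest, Join, Train, Evaluate

Actual critical path: Ingest→Join→Train→Evaluate = 8+5+5+9 = 27 ⇒ 27 hours.
Dashboard has 6 hours of float (longest path through it is 21).
The critical path is still Ingest→Join→Train→Evaluate; finish is now 27 hours.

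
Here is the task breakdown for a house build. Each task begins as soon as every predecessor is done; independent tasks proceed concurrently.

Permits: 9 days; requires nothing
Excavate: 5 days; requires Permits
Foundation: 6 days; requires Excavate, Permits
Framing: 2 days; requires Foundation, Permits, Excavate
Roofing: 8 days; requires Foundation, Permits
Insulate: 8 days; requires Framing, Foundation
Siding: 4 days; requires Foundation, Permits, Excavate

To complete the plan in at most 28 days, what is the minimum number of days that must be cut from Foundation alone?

Current finish: 30 days; target: 28.
Foundation is on every critical path, so each day cut from Foundation cuts the finish by one (this holds down to a finish of 25).
Need 30 − 28 = 2 days off Foundation → Foundation becomes 4 days, finish becomes 28.

2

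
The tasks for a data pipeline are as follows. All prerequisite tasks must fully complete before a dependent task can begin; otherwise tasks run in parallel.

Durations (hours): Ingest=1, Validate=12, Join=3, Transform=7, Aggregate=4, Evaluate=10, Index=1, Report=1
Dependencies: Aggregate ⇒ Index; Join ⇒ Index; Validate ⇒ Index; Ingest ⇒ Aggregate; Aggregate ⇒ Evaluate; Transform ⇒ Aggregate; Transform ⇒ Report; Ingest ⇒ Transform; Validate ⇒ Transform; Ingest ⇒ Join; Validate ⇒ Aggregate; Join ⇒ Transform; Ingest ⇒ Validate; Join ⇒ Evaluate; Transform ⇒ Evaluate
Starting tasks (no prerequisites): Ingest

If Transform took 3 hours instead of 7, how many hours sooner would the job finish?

Critical path before the change: Ingest→Validate→Transform→Aggregate→Evaluate = 1+12+7+4+10 = 34 giving 34 hours.
Since Transform is critical, the -4 change carries straight to that chain (now 30 hours).
The critical path is still Ingest→Validate→Transform→Aggregate→Evaluate; finish is now 30 hours.
Change in finish: 30 − 34 = -4 hours.

4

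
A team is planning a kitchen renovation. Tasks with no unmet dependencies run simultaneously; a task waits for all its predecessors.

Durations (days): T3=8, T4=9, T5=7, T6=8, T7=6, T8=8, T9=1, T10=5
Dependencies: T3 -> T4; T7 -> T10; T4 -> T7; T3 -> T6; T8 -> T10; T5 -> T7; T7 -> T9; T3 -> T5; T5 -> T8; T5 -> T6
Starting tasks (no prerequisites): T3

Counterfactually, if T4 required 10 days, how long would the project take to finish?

As given, the longest chain is T3→T4→T7→T10 = 8+9+6+5 = 28, so the finish is 28 days.
Since T4 is critical, the +1 change carries straight to that chain (now 29 days).
That remains the longest chain; total 29 days.

29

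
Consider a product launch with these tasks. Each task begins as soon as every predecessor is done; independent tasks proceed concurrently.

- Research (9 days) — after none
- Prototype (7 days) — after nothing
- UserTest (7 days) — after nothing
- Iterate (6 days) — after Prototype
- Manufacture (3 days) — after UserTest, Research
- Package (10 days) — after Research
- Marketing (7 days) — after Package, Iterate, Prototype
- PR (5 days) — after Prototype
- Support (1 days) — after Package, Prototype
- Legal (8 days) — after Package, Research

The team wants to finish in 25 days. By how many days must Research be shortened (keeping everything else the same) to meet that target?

Current finish: 27 days; target: 25.
Research is on every critical path, so each day cut from Research cuts the finish by one (this holds down to a finish of 20).
Need 27 − 25 = 2 days off Research → Research becomes 7 days, finish becomes 25.

2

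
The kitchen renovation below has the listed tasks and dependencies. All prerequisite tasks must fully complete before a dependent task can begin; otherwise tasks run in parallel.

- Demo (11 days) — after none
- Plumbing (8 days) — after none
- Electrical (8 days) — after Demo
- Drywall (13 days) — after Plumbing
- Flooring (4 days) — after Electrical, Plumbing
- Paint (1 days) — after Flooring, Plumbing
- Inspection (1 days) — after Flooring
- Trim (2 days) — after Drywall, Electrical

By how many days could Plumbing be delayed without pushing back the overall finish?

1

The longest chain is Demo→Electrical→Flooring→Paint = 11+8+4+1 = 24; overall finish 24 days.
The longest chain containing Plumbing totals 23 days.
Slack of Plumbing = 1 − 0 = 1 day.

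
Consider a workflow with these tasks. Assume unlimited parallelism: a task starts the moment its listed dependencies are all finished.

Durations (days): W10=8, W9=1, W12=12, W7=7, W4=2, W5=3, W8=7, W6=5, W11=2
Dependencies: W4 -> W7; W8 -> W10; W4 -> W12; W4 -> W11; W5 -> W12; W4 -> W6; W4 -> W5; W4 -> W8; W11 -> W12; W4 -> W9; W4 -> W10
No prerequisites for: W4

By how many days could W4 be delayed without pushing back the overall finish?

The longest chain is W4→W5→W12 = 2+3+12 = 17; overall finish 17 days.
W4 finishes as early as 2 and must finish by 2.
So W4 can slip 2 − 2 = 0 days.

0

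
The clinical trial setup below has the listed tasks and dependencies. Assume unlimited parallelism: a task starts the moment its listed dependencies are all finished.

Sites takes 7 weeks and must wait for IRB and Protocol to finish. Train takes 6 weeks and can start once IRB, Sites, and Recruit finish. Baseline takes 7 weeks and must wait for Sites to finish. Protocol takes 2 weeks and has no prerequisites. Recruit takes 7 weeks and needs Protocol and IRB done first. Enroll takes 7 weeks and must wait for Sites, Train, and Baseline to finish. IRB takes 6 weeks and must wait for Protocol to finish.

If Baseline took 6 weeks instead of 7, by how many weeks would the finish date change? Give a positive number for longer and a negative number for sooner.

Actual critical path: Protocol→IRB→Sites→Baseline→Enroll = 2+6+7+7+7 = 29 ⇒ 29 weeks.
Baseline is on the critical path; changing it to 6 makes that path 28 weeks.
The binding chain switches to Protocol→IRB→Sites→Train→Enroll = 2+6+7+6+7 = 28; finish 28 weeks.
Change in finish: 28 − 29 = -1 weeks.

-1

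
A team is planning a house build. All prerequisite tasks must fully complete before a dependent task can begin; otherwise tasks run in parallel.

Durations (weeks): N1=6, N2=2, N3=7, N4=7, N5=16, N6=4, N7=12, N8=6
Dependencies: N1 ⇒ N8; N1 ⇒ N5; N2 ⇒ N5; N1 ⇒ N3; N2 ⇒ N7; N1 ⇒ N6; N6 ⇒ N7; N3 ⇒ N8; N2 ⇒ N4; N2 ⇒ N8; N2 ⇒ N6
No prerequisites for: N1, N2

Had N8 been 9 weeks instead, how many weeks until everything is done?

22

As given, the longest chain is N1→N5 = 6+16 = 22, so the finish is 22 weeks.
N8 is off the critical path — its longest chain is 19 weeks, giving 3 of slack.
New critical path: N1→N3→N8 = 6+7+9 = 22 ⇒ 22 weeks.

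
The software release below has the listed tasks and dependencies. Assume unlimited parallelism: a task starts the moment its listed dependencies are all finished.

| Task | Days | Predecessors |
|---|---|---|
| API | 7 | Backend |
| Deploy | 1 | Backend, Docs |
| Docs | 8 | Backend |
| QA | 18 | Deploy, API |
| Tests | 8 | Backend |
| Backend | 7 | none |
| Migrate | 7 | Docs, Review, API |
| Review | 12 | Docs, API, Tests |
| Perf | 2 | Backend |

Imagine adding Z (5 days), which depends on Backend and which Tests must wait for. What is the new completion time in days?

39

Originally the plan takes 34 days.
With Z inserted, Tests now waits for max(Backend, Z).
New critical path: Backend→Z→Tests→Review→Migrate = 7+5+8+12+7 = 39 ⇒ 39 days.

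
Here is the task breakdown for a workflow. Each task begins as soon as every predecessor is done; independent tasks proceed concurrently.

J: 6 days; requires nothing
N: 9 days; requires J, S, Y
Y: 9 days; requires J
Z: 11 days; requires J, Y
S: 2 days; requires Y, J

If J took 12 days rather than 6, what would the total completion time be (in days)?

As given, the longest chain is J→Y→S→N = 6+9+2+9 = 26, so the finish is 26 days.
J lies on that path, so at 12 days the path becomes 32 days.
That remains the longest chain; total 32 days.

32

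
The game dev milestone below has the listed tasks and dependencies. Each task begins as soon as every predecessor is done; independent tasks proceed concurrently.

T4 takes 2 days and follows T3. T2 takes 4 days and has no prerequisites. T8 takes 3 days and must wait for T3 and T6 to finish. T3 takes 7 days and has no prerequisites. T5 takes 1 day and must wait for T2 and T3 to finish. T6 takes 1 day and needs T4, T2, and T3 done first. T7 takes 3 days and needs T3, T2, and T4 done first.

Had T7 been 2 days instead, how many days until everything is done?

13

As given, the longest chain is T3→T4→T6→T8 = 7+2+1+3 = 13, so the finish is 13 days.
T7 is off the critical path — its longest chain is 12 days, giving 1 of slack.
The critical path is still T3→T4→T6→T8; finish is now 13 days.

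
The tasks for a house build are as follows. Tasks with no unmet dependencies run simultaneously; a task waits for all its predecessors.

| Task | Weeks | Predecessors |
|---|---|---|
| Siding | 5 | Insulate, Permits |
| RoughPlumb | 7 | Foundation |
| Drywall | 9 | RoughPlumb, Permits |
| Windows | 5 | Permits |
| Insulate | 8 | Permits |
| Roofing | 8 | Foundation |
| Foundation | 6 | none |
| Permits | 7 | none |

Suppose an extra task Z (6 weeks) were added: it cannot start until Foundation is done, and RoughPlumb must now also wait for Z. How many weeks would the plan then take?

28

Originally the plan takes 22 weeks.
With Z inserted, RoughPlumb now waits for max(Foundation, Z).
New critical path: Foundation→Z→RoughPlumb→Drywall = 6+6+7+9 = 28 ⇒ 28 weeks.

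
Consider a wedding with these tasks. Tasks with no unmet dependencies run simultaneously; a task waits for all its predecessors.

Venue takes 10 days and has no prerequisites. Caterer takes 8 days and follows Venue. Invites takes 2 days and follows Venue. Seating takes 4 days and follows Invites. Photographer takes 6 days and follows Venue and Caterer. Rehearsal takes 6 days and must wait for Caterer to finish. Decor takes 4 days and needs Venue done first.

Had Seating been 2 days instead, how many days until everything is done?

24

Critical path before the change: Venue→Caterer→Photographer = 10+8+6 = 24 giving 24 days.
The longest path through Seating is only 16 days, so Seating has float 8.
No other chain overtakes it, so the finish is 24 days.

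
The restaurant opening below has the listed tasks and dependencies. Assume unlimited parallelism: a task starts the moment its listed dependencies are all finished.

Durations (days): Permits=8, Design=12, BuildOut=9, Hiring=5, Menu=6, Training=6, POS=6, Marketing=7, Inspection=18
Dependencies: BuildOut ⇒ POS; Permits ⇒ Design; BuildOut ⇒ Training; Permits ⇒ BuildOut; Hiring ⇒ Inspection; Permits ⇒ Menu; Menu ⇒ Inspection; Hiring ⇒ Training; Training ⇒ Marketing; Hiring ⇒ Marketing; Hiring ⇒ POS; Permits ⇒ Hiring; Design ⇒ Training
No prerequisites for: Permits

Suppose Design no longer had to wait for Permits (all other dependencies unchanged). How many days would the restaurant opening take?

32

Original critical path: Permits→Design→Training→Marketing = 8+12+6+7 = 33 ⇒ 33 days.
Without Permits→Design, Design's earliest start moves from 8 to 0.
New critical path: Permits→Menu→Inspection = 8+6+18 = 32 ⇒ 32 days.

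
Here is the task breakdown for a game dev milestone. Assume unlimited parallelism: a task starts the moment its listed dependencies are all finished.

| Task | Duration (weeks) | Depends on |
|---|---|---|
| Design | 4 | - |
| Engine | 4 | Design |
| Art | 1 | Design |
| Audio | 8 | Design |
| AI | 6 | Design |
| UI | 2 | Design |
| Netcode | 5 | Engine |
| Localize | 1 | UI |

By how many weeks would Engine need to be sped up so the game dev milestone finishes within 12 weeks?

1

Current finish: 13 weeks; target: 12.
Engine is on every critical path, so each week cut from Engine cuts the finish by one (this holds down to a finish of 12).
Need 13 − 12 = 1 week off Engine → Engine becomes 3 weeks, finish becomes 12.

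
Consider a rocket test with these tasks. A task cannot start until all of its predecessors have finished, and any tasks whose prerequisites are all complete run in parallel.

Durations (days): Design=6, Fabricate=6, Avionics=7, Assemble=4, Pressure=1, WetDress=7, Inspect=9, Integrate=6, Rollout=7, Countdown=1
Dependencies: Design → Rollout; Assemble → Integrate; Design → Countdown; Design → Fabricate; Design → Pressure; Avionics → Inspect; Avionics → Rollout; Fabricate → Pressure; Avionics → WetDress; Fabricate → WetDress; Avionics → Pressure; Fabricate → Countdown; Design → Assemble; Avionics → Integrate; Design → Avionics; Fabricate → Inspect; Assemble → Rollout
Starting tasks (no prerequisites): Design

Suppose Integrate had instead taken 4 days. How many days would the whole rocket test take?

Actual critical path: Design→Avionics→Inspect = 6+7+9 = 22 ⇒ 22 days.
Integrate has 3 days of float (longest path through it is 19).
No other chain overtakes it, so the finish is 22 days.

22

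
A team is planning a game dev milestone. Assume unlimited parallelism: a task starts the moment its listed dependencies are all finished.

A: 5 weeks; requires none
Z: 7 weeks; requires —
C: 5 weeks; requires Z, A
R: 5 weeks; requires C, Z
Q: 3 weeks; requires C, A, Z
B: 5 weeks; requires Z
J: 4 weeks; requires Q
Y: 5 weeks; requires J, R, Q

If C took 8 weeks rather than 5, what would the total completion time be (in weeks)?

Baseline: Z→C→Q→J→Y = 7+5+3+4+5 = 24 → 24 weeks.
Since C is critical, the +3 change carries straight to that chain (now 27 weeks).
That remains the longest chain; total 27 weeks.

27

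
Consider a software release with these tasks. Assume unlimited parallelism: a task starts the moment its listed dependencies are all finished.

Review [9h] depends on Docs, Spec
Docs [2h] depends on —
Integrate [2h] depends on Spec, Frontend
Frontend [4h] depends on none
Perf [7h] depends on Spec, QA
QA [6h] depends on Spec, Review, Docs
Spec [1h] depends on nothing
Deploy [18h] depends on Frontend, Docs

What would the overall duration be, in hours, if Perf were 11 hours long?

Baseline: Docs→Review→QA→Perf = 2+9+6+7 = 24 → 24 hours.
Perf lies on that path, so at 11 hours the path becomes 28 hours.
No other chain overtakes it, so the finish is 28 hours.

28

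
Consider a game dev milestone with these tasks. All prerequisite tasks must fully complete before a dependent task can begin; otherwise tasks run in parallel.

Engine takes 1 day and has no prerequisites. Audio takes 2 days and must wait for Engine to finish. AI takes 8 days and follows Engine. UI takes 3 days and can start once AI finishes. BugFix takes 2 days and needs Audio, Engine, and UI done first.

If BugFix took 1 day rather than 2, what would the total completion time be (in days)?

13

As given, the longest chain is Engine→AI→UI→BugFix = 1+8+3+2 = 14, so the finish is 14 days.
BugFix is on the critical path; changing it to 1 makes that path 13 days.
The critical path is still Engine→AI→UI→BugFix; finish is now 13 days.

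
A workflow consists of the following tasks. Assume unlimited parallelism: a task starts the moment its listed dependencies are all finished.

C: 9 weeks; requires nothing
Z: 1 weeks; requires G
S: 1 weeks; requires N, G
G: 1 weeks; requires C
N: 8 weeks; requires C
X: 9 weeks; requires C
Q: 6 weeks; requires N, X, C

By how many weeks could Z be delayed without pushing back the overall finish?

13

The longest chain is C→X→Q = 9+9+6 = 24; overall finish 24 weeks.
Longest path through Z: 11 weeks (earliest finish 11, latest finish 24).
So Z can slip 24 − 11 = 13 weeks.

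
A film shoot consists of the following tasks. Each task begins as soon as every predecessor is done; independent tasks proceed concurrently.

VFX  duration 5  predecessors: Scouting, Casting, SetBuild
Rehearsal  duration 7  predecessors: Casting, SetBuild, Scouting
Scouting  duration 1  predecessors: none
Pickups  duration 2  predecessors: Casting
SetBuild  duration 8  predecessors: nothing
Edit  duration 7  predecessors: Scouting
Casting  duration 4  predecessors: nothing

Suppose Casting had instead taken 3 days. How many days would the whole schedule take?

As given, the longest chain is SetBuild→Rehearsal = 8+7 = 15, so the finish is 15 days.
Casting has 4 days of float (longest path through it is 11).
The critical path is still SetBuild→Rehearsal; finish is now 15 days.

15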